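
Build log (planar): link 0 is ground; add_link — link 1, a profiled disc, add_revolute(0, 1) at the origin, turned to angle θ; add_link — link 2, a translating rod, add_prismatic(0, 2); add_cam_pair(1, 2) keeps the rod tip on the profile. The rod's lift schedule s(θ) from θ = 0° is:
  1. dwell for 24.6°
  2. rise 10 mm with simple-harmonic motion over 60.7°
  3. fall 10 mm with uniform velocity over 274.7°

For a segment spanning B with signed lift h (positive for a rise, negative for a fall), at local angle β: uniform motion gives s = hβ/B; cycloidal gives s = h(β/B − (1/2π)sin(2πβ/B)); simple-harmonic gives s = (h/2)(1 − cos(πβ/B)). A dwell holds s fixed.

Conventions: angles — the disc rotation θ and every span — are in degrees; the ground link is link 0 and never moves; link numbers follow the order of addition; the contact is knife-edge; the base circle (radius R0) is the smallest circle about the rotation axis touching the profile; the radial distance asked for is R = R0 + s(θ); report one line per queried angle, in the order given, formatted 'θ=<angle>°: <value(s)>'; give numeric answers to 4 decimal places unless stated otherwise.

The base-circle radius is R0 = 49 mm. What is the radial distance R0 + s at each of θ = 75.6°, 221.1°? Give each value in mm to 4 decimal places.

seg 1 [0°–24.6°] dwell: s stays 0.0000
seg 2 [24.6°–85.3°] simple-harmonic, h=10: θ=75.6° here. β=51, B=60.7. 10/2·(1 − cos(π·0.8402)) = 9.3830 → s = 9.3830
seg 2 [24.6°–85.3°] simple-harmonic, h=10: full span → s += 10 → s = 10.0000
seg 3 [85.3°–360°] uniform, h=-10: θ=221.1° here. β=135.8, B=274.7. -10·135.8/274.7 = -4.9436 → s = 5.0564
θ=75.6°: R = R0 + s = 49 + 9.3830 = 58.3830
θ=221.1°: R = R0 + s = 49 + 5.0564 = 54.0564

θ=75.6°: 58.3830
θ=221.1°: 54.0564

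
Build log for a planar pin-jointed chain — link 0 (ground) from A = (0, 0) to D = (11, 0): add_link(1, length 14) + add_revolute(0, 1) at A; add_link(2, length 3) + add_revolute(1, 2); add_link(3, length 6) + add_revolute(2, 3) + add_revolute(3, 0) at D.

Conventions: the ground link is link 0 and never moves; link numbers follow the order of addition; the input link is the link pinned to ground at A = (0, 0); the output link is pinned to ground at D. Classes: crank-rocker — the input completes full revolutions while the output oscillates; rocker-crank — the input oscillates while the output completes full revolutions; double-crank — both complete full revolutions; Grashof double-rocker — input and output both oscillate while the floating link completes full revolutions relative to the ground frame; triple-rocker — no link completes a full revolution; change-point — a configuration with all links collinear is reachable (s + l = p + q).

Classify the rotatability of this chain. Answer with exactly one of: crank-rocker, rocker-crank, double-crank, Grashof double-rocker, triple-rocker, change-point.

lengths: ground=11, input=14, coupler=3, output=6
sorted: s=3 (shortest), l=14 (longest), p+q=17
s + l = 17 vs p + q = 17
s + l = p + q → change-point (collinear configuration reachable)

change-point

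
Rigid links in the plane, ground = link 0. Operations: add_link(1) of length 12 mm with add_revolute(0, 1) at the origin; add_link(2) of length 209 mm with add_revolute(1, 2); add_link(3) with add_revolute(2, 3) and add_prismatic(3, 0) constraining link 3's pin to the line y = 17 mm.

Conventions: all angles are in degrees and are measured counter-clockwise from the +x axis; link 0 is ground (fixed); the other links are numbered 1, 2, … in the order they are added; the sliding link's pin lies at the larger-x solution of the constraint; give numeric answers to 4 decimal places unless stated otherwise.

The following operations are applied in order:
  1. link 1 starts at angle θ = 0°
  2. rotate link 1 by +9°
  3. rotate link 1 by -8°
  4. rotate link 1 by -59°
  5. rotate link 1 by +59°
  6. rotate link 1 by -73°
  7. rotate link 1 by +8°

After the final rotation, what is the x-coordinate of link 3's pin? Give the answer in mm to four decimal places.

geometry: r = 12 mm, L = 209 mm, e = 17 mm; θ starts at 0°
rotate link 1 by +9°: θ ← 0° +9° = 9°
rotate link 1 by -8°: θ ← 9° -8° = 1°
rotate link 1 by -59°: θ ← 1° -59° = -58°
rotate link 1 by +59°: θ ← -58° +59° = 1°
rotate link 1 by -73°: θ ← 1° -73° = -72°
rotate link 1 by +8°: θ ← -72° +8° = -64°
crank pin P = (r cos θ, r sin θ) = (5.260454, -10.785529)
h = r sin θ − e = -10.785529 − 17 = -27.785529
x = r cos θ + √(L² − h²) = 5.260454 + 207.144791 = 212.405245

212.4052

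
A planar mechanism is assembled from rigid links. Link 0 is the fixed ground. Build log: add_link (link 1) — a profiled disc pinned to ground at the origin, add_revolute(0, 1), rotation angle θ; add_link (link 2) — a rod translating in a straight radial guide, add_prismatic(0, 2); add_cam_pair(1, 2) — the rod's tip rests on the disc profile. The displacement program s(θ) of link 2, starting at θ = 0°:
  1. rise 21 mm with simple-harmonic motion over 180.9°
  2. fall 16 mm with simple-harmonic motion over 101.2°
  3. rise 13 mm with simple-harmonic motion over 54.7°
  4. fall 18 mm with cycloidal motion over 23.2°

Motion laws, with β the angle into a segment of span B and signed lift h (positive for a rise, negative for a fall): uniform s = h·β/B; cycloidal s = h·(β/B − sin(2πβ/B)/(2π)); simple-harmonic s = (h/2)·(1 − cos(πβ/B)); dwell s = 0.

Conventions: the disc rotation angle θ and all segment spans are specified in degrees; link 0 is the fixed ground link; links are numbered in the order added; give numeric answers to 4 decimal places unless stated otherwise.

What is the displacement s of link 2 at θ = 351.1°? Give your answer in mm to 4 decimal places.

seg 1 [0°–180.9°] simple-harmonic, h=21: full span → s += 21 → s = 21.0000
seg 2 [180.9°–282.1°] simple-harmonic, h=-16: full span → s += -16 → s = 5.0000
seg 3 [282.1°–336.8°] simple-harmonic, h=13: full span → s += 13 → s = 18.0000
seg 4 [336.8°–360°] cycloidal, h=-18: θ=351.1° here. β=14.3, B=23.2. -18·(0.6164 − sin(2π·0.6164)/(2π)) = -13.0079 → s = 4.9921

4.9921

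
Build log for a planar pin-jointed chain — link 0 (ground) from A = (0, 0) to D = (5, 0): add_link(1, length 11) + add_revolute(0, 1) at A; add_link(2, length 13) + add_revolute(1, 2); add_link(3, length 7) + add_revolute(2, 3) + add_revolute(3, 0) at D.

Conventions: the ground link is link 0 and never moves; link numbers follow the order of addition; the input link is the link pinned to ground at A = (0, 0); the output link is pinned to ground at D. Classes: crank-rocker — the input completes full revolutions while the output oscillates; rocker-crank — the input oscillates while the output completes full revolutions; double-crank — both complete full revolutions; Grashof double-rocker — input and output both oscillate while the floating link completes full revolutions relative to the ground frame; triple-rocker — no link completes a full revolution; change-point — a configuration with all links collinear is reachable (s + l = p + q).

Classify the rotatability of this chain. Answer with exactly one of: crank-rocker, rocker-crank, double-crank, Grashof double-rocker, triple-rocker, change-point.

lengths: ground=5, input=11, coupler=13, output=7
sorted: s=5 (shortest), l=13 (longest), p+q=18
s + l = 18 vs p + q = 18
s + l = p + q → change-point (collinear configuration reachable)

change-point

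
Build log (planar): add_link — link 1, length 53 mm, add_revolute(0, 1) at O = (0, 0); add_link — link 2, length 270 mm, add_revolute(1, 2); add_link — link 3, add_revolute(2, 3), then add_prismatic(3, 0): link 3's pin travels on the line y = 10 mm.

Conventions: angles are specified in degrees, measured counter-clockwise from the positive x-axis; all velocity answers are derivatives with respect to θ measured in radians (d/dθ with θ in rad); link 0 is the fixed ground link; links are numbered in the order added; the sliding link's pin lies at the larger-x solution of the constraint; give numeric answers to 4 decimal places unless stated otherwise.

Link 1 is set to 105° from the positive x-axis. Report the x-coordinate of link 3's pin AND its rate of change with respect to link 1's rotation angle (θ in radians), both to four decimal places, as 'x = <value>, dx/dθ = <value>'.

geometry: r = 53 mm, L = 270 mm, e = 10 mm
crank pin P = (r cos θ, r sin θ) = (-13.717409, 51.194069)
h = r sin θ − e = 51.194069 − 10 = 41.194069
x = r cos θ + √(L² − h²) = -13.717409 + 266.838994 = 253.121585
dx/dθ = −r sin θ − h·r cos θ/√(L² − h²) (θ in radians; h = 41.194069) = -49.076403

x = 253.1216, dx/dθ = -49.0764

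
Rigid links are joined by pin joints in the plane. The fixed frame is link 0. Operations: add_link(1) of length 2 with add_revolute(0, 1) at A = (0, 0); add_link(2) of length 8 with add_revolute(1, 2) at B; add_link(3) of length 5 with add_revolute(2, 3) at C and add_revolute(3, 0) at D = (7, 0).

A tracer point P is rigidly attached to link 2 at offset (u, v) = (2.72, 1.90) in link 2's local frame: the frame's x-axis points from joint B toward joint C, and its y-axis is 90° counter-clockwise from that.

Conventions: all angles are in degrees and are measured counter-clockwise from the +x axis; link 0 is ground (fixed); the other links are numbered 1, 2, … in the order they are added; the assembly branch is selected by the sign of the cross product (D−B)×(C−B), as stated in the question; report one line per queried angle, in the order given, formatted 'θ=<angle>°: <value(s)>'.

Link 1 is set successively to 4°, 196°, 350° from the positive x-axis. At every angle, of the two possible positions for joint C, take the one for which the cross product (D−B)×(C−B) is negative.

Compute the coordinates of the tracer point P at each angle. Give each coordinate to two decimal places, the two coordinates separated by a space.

A=(0,0), D=(7.00,0)
θ=4°: B = A + 2.00·(cos4°, sin4°) = (1.9951, 0.1395)
θ=4°: |BD| = 5.0068
θ=4°: circle(B,8.00) ∩ circle(D,5.00): a=6.3981, h=4.8025
θ=4°:   candidates: C₊=(8.5246,4.7619) cross=24.045; C₋=(8.2569,-4.8394) cross=-24.045
θ=4°:   branch - wants cross < 0 → take C=(8.2569,-4.8394) (cross=-24.045)
θ=4°: ex = (C−B)/|BC| = (0.7827,-0.6224); ey = (0.6224,0.7827)
θ=4°: P = B + 2.72·ex + 1.90·ey = (5.3066,-0.0662)
θ=196°: B = A + 2.00·(cos196°, sin196°) = (-1.9225, -0.5513)
θ=196°: |BD| = 8.9395
θ=196°: circle(B,8.00) ∩ circle(D,5.00): a=6.6511, h=4.4456
θ=196°:   candidates: C₊=(4.4418,4.2960) cross=39.741; C₋=(4.9901,-4.5782) cross=-39.741
θ=196°:   branch - wants cross < 0 → take C=(4.9901,-4.5782) (cross=-39.741)
θ=196°: ex = (C−B)/|BC| = (0.8641,-0.5034); ey = (0.5034,0.8641)
θ=196°: P = B + 2.72·ex + 1.90·ey = (1.3842,-0.2787)
θ=350°: B = A + 2.00·(cos350°, sin350°) = (1.9696, -0.3473)
θ=350°: |BD| = 5.0424
θ=350°: circle(B,8.00) ∩ circle(D,5.00): a=6.3884, h=4.8154
θ=350°:   candidates: C₊=(8.0112,4.8967) cross=24.281; C₋=(8.6745,-4.7113) cross=-24.281
θ=350°:   branch - wants cross < 0 → take C=(8.6745,-4.7113) (cross=-24.281)
θ=350°: ex = (C−B)/|BC| = (0.8381,-0.5455); ey = (0.5455,0.8381)
θ=350°: P = B + 2.72·ex + 1.90·ey = (5.2857,-0.2386)

θ=4°: 5.31 -0.07
θ=196°: 1.38 -0.28
θ=350°: 5.29 -0.24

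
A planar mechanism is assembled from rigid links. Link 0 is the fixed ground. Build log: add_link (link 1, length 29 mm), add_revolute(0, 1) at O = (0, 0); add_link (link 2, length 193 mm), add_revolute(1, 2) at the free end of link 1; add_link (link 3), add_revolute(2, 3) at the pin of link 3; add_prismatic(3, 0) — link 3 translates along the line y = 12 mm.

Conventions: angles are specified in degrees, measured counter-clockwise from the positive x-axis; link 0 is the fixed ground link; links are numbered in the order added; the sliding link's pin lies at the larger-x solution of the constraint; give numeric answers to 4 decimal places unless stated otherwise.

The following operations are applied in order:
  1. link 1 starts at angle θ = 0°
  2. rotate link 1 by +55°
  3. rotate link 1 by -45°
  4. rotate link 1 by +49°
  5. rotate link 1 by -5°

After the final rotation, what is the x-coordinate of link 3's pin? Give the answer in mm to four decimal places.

geometry: r = 29 mm, L = 193 mm, e = 12 mm; θ starts at 0°
rotate link 1 by +55°: θ ← 0° +55° = 55°
rotate link 1 by -45°: θ ← 55° -45° = 10°
rotate link 1 by +49°: θ ← 10° +49° = 59°
rotate link 1 by -5°: θ ← 59° -5° = 54°
crank pin P = (r cos θ, r sin θ) = (17.045772, 23.461493)
h = r sin θ − e = 23.461493 − 12 = 11.461493
x = r cos θ + √(L² − h²) = 17.045772 + 192.659373 = 209.705146

209.7051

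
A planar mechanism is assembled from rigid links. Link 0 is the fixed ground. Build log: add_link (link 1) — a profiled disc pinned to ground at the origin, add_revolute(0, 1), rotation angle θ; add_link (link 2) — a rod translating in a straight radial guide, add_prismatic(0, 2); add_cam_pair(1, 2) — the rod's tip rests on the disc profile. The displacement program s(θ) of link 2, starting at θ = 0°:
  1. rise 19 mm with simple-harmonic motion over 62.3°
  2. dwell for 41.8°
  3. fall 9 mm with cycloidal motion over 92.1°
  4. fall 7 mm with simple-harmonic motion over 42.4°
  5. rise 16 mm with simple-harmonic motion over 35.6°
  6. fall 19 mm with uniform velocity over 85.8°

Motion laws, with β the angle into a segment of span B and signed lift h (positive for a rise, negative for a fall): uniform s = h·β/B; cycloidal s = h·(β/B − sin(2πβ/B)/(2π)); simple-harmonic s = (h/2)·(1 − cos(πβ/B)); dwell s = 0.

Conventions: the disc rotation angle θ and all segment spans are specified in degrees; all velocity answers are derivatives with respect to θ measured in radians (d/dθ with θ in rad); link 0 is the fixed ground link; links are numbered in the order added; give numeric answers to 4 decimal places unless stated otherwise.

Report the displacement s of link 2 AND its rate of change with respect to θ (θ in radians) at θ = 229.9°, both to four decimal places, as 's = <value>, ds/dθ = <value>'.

seg 1 [0°–62.3°] simple-harmonic, h=19: full span → s += 19 → s = 19.0000
seg 2 [62.3°–104.1°] dwell: s stays 19.0000
seg 3 [104.1°–196.2°] cycloidal, h=-9: full span → s += -9 → s = 10.0000
seg 4 [196.2°–238.6°] simple-harmonic, h=-7: θ=229.9° here. β=33.7, B=42.4. -7/2·(1 − cos(π·0.7948)) = -6.2977 → s = 3.7023
velocity in seg [196.2°–238.6°] (simple-harmonic), θ in radians: β = 33.7° = 0.5882 rad, B = 42.4° = 0.7400 rad; ds/dθ = (πh/(2B)) sin(πβ/B) = (π·(-7)/(2·0.7400)) sin(π·0.7948) = -8.928380 mm/rad

s = 3.7023, ds/dθ = -8.9284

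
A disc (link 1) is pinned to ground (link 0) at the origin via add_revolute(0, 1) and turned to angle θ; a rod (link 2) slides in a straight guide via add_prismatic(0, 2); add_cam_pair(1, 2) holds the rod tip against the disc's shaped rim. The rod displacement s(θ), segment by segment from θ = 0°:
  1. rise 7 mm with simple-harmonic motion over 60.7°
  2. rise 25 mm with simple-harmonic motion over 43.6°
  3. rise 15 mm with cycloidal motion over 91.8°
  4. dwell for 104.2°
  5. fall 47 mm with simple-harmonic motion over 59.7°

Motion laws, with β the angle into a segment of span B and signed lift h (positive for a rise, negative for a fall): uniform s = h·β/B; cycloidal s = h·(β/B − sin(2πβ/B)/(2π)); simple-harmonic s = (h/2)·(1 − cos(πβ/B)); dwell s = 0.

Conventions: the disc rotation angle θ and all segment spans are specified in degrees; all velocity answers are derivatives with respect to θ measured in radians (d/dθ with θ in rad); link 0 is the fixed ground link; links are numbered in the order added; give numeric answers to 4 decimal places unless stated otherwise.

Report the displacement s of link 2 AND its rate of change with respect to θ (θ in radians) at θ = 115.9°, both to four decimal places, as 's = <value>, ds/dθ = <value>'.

segment 1 (0° to 60.7°, simple-harmonic, h = 7) is passed completely: s = 0.0000 + (7) = 7.0000
segment 2 (60.7° to 104.3°, simple-harmonic, h = 25) is passed completely: s = 7.0000 + (25) = 32.0000
θ = 115.9° falls in segment 3 (104.3° to 196.1°, cycloidal, h = 15): β = 115.9 − 104.3 = 11.6°, B = 91.8°; Δs = 15·(0.1264 − sin(2π·0.1264)/(2π)) = 0.1930; s = 32.0000 + 0.1930 = 32.1930
velocity in seg [104.3°–196.1°] (cycloidal), θ in radians: β = 11.6° = 0.2025 rad, B = 91.8° = 1.6022 rad; ds/dθ = (h/B)(1 − cos(2πβ/B)) = (15/1.6022)(1 − cos(2π·0.1264)) = 2.798962 mm/rad

s = 32.1930, ds/dθ = 2.7990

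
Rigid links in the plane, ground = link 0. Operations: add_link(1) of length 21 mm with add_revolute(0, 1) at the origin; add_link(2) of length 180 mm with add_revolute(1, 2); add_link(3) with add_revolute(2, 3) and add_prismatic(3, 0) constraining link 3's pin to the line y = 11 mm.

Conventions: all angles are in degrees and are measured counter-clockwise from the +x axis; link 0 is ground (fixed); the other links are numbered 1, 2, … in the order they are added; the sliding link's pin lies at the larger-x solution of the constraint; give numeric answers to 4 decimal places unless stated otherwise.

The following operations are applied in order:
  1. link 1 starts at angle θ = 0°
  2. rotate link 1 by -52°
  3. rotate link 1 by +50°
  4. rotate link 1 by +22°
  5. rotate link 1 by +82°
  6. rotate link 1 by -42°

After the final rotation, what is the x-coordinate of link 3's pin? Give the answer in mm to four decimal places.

geometry: r = 21 mm, L = 180 mm, e = 11 mm; θ starts at 0°
rotate link 1 by -52°: θ ← 0° -52° = -52°
rotate link 1 by +50°: θ ← -52° +50° = -2°
rotate link 1 by +22°: θ ← -2° +22° = 20°
rotate link 1 by +82°: θ ← 20° +82° = 102°
rotate link 1 by -42°: θ ← 102° -42° = 60°
crank pin P = (r cos θ, r sin θ) = (10.500000, 18.186533)
h = r sin θ − e = 18.186533 − 11 = 7.186533
x = r cos θ + √(L² − h²) = 10.500000 + 179.856481 = 190.356481

190.3565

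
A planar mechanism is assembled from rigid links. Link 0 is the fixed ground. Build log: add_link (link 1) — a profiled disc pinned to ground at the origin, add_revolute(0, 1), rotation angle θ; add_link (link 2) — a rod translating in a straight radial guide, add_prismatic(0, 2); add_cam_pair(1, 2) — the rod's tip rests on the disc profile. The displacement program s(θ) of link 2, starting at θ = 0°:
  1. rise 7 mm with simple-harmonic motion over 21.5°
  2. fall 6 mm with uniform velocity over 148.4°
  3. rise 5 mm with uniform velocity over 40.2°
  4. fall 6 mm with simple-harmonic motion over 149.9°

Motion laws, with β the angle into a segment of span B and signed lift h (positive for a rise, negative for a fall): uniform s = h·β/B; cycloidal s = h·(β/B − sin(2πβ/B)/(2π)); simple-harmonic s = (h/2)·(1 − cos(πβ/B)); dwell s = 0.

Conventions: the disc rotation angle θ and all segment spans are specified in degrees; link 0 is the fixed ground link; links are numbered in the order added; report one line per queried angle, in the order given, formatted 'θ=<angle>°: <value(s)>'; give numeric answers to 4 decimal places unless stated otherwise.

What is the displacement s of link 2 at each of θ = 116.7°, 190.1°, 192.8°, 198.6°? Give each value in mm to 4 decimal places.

seg 1 [0°–21.5°] simple-harmonic, h=7: full span → s += 7 → s = 7.0000
seg 2 [21.5°–169.9°] uniform, h=-6: θ=116.7° here. β=95.2, B=148.4. -6·95.2/148.4 = -3.8491 → s = 3.1509
seg 2 [21.5°–169.9°] uniform, h=-6: full span → s += -6 → s = 1.0000
seg 3 [169.9°–210.1°] uniform, h=5: θ=190.1° here. β=20.2, B=40.2. 5·20.2/40.2 = 2.5124 → s = 3.5124
seg 3 [169.9°–210.1°] uniform, h=5: θ=192.8° here. β=22.9, B=40.2. 5·22.9/40.2 = 2.8483 → s = 3.8483
seg 3 [169.9°–210.1°] uniform, h=5: θ=198.6° here. β=28.7, B=40.2. 5·28.7/40.2 = 3.5697 → s = 4.5697

θ=116.7°: 3.1509
θ=190.1°: 3.5124
θ=192.8°: 3.8483
θ=198.6°: 4.5697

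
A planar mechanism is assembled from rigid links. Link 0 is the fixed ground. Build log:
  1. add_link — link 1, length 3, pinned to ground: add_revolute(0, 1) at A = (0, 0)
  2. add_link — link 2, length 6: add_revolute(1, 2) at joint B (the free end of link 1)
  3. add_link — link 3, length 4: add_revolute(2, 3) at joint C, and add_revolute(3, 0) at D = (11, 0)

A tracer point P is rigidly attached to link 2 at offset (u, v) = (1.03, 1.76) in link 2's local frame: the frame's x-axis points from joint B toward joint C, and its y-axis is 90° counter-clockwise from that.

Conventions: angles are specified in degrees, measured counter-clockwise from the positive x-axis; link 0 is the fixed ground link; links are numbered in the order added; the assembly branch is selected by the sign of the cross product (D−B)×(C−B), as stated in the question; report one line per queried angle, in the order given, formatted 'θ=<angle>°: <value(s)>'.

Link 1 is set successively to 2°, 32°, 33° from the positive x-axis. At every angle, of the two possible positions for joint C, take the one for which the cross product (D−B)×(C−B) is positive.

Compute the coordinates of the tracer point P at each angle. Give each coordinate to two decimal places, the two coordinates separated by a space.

A=(0,0), D=(11.00,0)
θ=2°: B = A + 3.00·(cos2°, sin2°) = (2.9982, 0.1047)
θ=2°: |BD| = 8.0025
θ=2°: circle(B,6.00) ∩ circle(D,4.00): a=5.2509, h=2.9032
θ=2°:   candidates: C₊=(8.2866,2.9389) cross=23.233; C₋=(8.2106,-2.8669) cross=-23.233
θ=2°:   branch + wants cross > 0 → take C=(8.2866,2.9389) (cross=23.233)
θ=2°: ex = (C−B)/|BC| = (0.8814,0.4724); ey = (-0.4724,0.8814)
θ=2°: P = B + 1.03·ex + 1.76·ey = (3.0746,2.1425)
θ=32°: B = A + 3.00·(cos32°, sin32°) = (2.5441, 1.5898)
θ=32°: |BD| = 8.6040
θ=32°: circle(B,6.00) ∩ circle(D,4.00): a=5.4643, h=2.4783
θ=32°:   candidates: C₊=(8.3722,3.0158) cross=21.323; C₋=(7.4564,-1.8555) cross=-21.323
θ=32°:   branch + wants cross > 0 → take C=(8.3722,3.0158) (cross=21.323)
θ=32°: ex = (C−B)/|BC| = (0.9713,0.2377); ey = (-0.2377,0.9713)
θ=32°: P = B + 1.03·ex + 1.76·ey = (3.1263,3.5441)
θ=33°: B = A + 3.00·(cos33°, sin33°) = (2.5160, 1.6339)
θ=33°: |BD| = 8.6399
θ=33°: circle(B,6.00) ∩ circle(D,4.00): a=5.4774, h=2.4492
θ=33°:   candidates: C₊=(8.3577,3.0031) cross=21.161; C₋=(7.4314,-1.8069) cross=-21.161
θ=33°:   branch + wants cross > 0 → take C=(8.3577,3.0031) (cross=21.161)
θ=33°: ex = (C−B)/|BC| = (0.9736,0.2282); ey = (-0.2282,0.9736)
θ=33°: P = B + 1.03·ex + 1.76·ey = (3.1172,3.5825)

θ=2°: 3.07 2.14
θ=32°: 3.13 3.54
θ=33°: 3.12 3.58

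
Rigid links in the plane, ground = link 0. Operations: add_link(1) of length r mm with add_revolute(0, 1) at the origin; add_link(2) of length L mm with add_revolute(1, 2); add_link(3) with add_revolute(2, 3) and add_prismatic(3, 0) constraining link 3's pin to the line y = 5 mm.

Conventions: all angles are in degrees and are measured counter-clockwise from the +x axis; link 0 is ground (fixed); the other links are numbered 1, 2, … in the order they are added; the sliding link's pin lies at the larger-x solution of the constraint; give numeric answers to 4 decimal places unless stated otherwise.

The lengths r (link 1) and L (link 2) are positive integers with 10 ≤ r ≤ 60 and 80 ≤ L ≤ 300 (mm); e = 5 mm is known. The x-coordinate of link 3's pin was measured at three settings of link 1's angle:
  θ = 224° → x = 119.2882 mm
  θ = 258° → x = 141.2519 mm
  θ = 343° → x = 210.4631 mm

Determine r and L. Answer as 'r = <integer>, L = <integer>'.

constraint per measurement: (x − r cos θ)² + (r sin θ − e)² = L²
subtracting the θ₁ and θ₂ equations cancels the r² and L² terms:
r = (x₁² − x₂²) / (2[(x₁cos θ₁ + e sin θ₁) − (x₂cos θ₂ + e sin θ₂)]) = 51.9999 → r = 52
L² = (x₁ − r cos θ₁)² + (r sin θ₁ − e)² = 26244.0070 → L = 162.0000 → L = 162
check at θ₃=343°: x = 210.4631 (printed 210.4631) ✓

r = 52, L = 162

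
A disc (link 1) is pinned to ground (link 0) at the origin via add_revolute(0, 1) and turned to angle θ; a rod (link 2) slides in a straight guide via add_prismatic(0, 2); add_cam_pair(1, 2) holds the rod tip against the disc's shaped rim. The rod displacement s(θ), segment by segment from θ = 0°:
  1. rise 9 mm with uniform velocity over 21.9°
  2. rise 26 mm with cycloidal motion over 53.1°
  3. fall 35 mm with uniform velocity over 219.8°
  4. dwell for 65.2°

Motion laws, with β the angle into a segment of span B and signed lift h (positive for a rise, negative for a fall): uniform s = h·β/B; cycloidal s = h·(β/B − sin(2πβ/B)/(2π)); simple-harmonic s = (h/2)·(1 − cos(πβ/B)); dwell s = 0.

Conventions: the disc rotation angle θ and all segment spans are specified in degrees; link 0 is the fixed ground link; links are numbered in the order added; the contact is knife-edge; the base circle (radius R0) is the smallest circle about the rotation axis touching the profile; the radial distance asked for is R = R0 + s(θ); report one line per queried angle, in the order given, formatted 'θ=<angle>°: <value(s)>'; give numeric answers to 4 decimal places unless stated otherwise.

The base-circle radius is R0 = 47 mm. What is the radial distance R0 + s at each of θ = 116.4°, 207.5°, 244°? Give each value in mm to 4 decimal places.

segment 1 (0° to 21.9°, uniform, h = 9) is passed completely: s = 0.0000 + (9) = 9.0000
segment 2 (21.9° to 75°, cycloidal, h = 26) is passed completely: s = 9.0000 + (26) = 35.0000
θ = 116.4° falls in segment 3 (75° to 294.8°, uniform, h = -35): β = 116.4 − 75 = 41.4°, B = 219.8°; Δs = -35·41.4/219.8 = -6.5924; s = 35.0000 − 6.5924 = 28.4076
θ = 207.5° falls in segment 3 (75° to 294.8°, uniform, h = -35): β = 207.5 − 75 = 132.5°, B = 219.8°; Δs = -35·132.5/219.8 = -21.0987; s = 35.0000 − 21.0987 = 13.9013
θ = 244° falls in segment 3 (75° to 294.8°, uniform, h = -35): β = 244 − 75 = 169°, B = 219.8°; Δs = -35·169/219.8 = -26.9108; s = 35.0000 − 26.9108 = 8.0892
θ=116.4°: R = R0 + s = 47 + 28.4076 = 75.4076
θ=207.5°: R = R0 + s = 47 + 13.9013 = 60.9013
θ=244°: R = R0 + s = 47 + 8.0892 = 55.0892

θ=116.4°: 75.4076
θ=207.5°: 60.9013
θ=244°: 55.0892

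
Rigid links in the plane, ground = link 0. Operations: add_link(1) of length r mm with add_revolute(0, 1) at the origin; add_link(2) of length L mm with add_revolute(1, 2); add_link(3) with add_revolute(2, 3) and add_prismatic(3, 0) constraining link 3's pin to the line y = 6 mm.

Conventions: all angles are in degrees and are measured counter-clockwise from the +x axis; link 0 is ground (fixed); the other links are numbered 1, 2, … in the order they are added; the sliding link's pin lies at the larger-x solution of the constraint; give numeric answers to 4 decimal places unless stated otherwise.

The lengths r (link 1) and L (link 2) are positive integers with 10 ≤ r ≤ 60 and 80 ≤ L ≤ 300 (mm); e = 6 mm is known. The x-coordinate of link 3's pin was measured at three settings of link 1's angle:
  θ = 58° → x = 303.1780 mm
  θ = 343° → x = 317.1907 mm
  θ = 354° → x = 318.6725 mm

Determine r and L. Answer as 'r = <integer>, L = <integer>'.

constraint per measurement: (x − r cos θ)² + (r sin θ − e)² = L²
subtracting the θ₁ and θ₂ equations cancels the r² and L² terms:
r = (x₁² − x₂²) / (2[(x₁cos θ₁ + e sin θ₁) − (x₂cos θ₂ + e sin θ₂)]) = 32.0000 → r = 32
L² = (x₁ − r cos θ₁)² + (r sin θ₁ − e)² = 82369.0180 → L = 287.0000 → L = 287
check at θ₃=354°: x = 318.6725 (printed 318.6725) ✓

r = 32, L = 287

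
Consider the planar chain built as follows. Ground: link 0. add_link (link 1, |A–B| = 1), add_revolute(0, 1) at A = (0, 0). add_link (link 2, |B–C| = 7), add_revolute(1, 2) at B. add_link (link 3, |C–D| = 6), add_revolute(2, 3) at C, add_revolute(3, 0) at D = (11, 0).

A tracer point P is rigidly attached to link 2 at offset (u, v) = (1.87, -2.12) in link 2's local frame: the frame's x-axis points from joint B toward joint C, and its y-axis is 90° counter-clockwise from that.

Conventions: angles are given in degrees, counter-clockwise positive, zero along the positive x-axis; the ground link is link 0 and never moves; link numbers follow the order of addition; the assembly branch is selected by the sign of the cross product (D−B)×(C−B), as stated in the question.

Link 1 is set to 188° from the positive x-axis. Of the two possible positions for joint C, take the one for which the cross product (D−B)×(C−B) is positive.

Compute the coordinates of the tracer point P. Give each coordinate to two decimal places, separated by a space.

A=(0,0), D=(11.00,0)
B = A + 1.00·(cos188°, sin188°) = (-0.9903, -0.1392)
|BD| = 11.9911
circle(B,7.00) ∩ circle(D,6.00): a=6.5376, h=2.5019
  candidates: C₊=(5.5179,2.4385) cross=30.001; C₋=(5.5759,-2.5651) cross=-30.001
  branch + wants cross > 0 → take C=(5.5179,2.4385) (cross=30.001)
ex = (C−B)/|BC| = (0.9297,0.3682); ey = (-0.3682,0.9297)
P = B + 1.87·ex + -2.12·ey = (1.5290,-1.4216)

1.53 -1.42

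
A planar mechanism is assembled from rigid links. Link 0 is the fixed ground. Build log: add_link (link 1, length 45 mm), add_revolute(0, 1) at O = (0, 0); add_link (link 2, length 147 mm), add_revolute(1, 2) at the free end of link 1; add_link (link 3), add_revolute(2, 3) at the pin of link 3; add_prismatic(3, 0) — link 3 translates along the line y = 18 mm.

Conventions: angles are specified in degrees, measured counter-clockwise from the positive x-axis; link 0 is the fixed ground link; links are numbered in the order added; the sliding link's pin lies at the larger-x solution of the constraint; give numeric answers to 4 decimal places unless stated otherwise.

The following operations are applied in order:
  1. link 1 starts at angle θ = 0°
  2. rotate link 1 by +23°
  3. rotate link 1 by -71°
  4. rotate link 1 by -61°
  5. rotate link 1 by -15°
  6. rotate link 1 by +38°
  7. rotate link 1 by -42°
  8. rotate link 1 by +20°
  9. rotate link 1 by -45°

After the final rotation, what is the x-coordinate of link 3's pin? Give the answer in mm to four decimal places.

geometry: r = 45 mm, L = 147 mm, e = 18 mm; θ starts at 0°
rotate link 1 by +23°: θ ← 0° +23° = 23°
rotate link 1 by -71°: θ ← 23° -71° = -48°
rotate link 1 by -61°: θ ← -48° -61° = -109°
rotate link 1 by -15°: θ ← -109° -15° = -124°
rotate link 1 by +38°: θ ← -124° +38° = -86°
rotate link 1 by -42°: θ ← -86° -42° = -128°
rotate link 1 by +20°: θ ← -128° +20° = -108°
rotate link 1 by -45°: θ ← -108° -45° = -153°
crank pin P = (r cos θ, r sin θ) = (-40.095294, -20.429572)
h = r sin θ − e = -20.429572 − 18 = -38.429572
x = r cos θ + √(L² − h²) = -40.095294 + 141.887871 = 101.792577

101.7926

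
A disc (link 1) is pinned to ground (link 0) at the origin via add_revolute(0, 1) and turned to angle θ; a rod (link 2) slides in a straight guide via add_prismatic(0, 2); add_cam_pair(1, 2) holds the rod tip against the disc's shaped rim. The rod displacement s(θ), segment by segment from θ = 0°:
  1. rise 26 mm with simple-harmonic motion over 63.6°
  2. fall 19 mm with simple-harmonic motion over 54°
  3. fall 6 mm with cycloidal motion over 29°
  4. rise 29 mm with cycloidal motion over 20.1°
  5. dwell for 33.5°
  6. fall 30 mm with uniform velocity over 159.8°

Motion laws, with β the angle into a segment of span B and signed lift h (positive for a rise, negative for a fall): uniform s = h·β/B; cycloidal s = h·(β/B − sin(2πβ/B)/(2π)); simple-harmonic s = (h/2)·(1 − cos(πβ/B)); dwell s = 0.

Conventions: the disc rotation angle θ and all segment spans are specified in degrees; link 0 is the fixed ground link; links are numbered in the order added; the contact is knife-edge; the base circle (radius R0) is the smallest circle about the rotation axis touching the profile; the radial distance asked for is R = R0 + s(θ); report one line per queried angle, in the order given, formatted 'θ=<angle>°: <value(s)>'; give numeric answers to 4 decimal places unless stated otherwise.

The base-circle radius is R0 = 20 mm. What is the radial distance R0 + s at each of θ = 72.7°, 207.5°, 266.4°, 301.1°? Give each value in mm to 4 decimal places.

segment 1 (0° to 63.6°, simple-harmonic, h = 26) is passed completely: s = 0.0000 + (26) = 26.0000
θ = 72.7° falls in segment 2 (63.6° to 117.6°, simple-harmonic, h = -19): β = 72.7 − 63.6 = 9.1°, B = 54°; Δs = -19/2·(1 − cos(π·0.1685)) = -1.3005; s = 26.0000 − 1.3005 = 24.6995
segment 2 (63.6° to 117.6°, simple-harmonic, h = -19) is passed completely: s = 26.0000 + (-19) = 7.0000
segment 3 (117.6° to 146.6°, cycloidal, h = -6) is passed completely: s = 7.0000 + (-6) = 1.0000
segment 4 (146.6° to 166.7°, cycloidal, h = 29) is passed completely: s = 1.0000 + (29) = 30.0000
segment 5 (166.7° to 200.2°, dwell): s unchanged at 30.0000
θ = 207.5° falls in segment 6 (200.2° to 360°, uniform, h = -30): β = 207.5 − 200.2 = 7.3°, B = 159.8°; Δs = -30·7.3/159.8 = -1.3705; s = 30.0000 − 1.3705 = 28.6295
θ = 266.4° falls in segment 6 (200.2° to 360°, uniform, h = -30): β = 266.4 − 200.2 = 66.2°, B = 159.8°; Δs = -30·66.2/159.8 = -12.4280; s = 30.0000 − 12.4280 = 17.5720
θ = 301.1° falls in segment 6 (200.2° to 360°, uniform, h = -30): β = 301.1 − 200.2 = 100.9°, B = 159.8°; Δs = -30·100.9/159.8 = -18.9424; s = 30.0000 − 18.9424 = 11.0576
θ=72.7°: R = R0 + s = 20 + 24.6995 = 44.6995
θ=207.5°: R = R0 + s = 20 + 28.6295 = 48.6295
θ=266.4°: R = R0 + s = 20 + 17.5720 = 37.5720
θ=301.1°: R = R0 + s = 20 + 11.0576 = 31.0576

θ=72.7°: 44.6995
θ=207.5°: 48.6295
θ=266.4°: 37.5720
θ=301.1°: 31.0576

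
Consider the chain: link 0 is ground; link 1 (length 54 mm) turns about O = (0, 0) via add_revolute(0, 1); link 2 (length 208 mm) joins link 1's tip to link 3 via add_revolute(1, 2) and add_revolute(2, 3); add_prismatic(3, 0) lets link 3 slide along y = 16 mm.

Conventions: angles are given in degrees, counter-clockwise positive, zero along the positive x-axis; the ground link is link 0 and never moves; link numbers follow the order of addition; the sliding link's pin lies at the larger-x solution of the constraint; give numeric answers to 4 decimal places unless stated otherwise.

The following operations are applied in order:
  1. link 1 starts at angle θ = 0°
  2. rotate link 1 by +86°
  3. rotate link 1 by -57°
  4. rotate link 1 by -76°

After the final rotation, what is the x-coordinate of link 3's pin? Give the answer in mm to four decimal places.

geometry: r = 54 mm, L = 208 mm, e = 16 mm; θ starts at 0°
rotate link 1 by +86°: θ ← 0° +86° = 86°
rotate link 1 by -57°: θ ← 86° -57° = 29°
rotate link 1 by -76°: θ ← 29° -76° = -47°
crank pin P = (r cos θ, r sin θ) = (36.827911, -39.493100)
h = r sin θ − e = -39.493100 − 16 = -55.493100
x = r cos θ + √(L² − h²) = 36.827911 + 200.460759 = 237.288670

237.2887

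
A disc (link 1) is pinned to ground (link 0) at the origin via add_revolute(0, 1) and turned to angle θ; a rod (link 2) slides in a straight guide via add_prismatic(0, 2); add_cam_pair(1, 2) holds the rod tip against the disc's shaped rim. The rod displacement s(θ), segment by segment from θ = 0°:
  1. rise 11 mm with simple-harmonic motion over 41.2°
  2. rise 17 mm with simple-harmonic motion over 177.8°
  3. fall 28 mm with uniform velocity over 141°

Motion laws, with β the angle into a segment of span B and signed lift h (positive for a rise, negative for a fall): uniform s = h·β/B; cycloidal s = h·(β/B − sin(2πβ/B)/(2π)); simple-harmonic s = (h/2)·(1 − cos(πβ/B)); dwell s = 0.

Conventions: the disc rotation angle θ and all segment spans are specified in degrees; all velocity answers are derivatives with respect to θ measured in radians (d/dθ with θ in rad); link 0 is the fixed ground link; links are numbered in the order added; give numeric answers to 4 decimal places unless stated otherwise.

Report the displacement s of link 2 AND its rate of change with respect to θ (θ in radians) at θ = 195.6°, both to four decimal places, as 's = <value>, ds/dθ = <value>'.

segment 1 (0° to 41.2°, simple-harmonic, h = 11) is passed completely: s = 0.0000 + (11) = 11.0000
θ = 195.6° falls in segment 2 (41.2° to 219°, simple-harmonic, h = 17): β = 195.6 − 41.2 = 154.4°, B = 177.8°; Δs = 17/2·(1 − cos(π·0.8684)) = 16.2838; s = 11.0000 + 16.2838 = 27.2838
velocity in seg [41.2°–219°] (simple-harmonic), θ in radians: β = 154.4° = 2.6948 rad, B = 177.8° = 3.1032 rad; ds/dθ = (πh/(2B)) sin(πβ/B) = (π·17/(2·3.1032)) sin(π·0.8684) = 3.457392 mm/rad

s = 27.2838, ds/dθ = 3.4574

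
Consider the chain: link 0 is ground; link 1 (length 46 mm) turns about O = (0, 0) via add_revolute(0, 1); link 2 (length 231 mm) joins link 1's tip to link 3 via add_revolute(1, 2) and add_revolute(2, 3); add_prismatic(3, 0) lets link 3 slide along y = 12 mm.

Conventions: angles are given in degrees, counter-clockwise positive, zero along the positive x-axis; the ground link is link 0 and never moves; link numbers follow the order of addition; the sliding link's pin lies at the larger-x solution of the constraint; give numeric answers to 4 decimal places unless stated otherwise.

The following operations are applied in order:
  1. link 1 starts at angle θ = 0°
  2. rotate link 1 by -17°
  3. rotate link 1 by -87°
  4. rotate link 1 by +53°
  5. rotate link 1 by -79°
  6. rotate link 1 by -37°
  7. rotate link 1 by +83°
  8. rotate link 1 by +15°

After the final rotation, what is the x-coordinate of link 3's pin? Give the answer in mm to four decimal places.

geometry: r = 46 mm, L = 231 mm, e = 12 mm; θ starts at 0°
rotate link 1 by -17°: θ ← 0° -17° = -17°
rotate link 1 by -87°: θ ← -17° -87° = -104°
rotate link 1 by +53°: θ ← -104° +53° = -51°
rotate link 1 by -79°: θ ← -51° -79° = -130°
rotate link 1 by -37°: θ ← -130° -37° = -167°
rotate link 1 by +83°: θ ← -167° +83° = -84°
rotate link 1 by +15°: θ ← -84° +15° = -69°
crank pin P = (r cos θ, r sin θ) = (16.484926, -42.944700)
h = r sin θ − e = -42.944700 − 12 = -54.944700
x = r cos θ + √(L² − h²) = 16.484926 + 224.370408 = 240.855334

240.8553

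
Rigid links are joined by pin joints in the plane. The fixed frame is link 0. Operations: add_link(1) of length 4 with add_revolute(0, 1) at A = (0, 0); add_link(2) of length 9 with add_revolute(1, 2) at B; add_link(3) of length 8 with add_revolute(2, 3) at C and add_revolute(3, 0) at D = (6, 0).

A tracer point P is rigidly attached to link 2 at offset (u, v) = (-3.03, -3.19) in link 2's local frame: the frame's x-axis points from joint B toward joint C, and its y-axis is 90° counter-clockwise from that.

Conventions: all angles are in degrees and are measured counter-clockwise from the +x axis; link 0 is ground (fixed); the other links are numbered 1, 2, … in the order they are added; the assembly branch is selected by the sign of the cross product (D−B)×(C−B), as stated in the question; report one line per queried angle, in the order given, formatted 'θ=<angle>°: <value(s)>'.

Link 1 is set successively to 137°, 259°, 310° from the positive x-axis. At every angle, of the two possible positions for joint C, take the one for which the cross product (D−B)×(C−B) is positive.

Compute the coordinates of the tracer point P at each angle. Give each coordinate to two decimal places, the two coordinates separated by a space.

A=(0,0), D=(6.00,0)
θ=137°: B = A + 4.00·(cos137°, sin137°) = (-2.9254, 2.7280)
θ=137°: |BD| = 9.3330
θ=137°: circle(B,9.00) ∩ circle(D,8.00): a=5.5772, h=7.0636
θ=137°:   candidates: C₊=(4.4729,7.8529) cross=65.925; C₋=(0.3436,-5.6573) cross=-65.925
θ=137°:   branch + wants cross > 0 → take C=(4.4729,7.8529) (cross=65.925)
θ=137°: ex = (C−B)/|BC| = (0.8220,0.5694); ey = (-0.5694,0.8220)
θ=137°: P = B + -3.03·ex + -3.19·ey = (-3.5997,-1.6197)
θ=259°: B = A + 4.00·(cos259°, sin259°) = (-0.7632, -3.9265)
θ=259°: |BD| = 7.8204
θ=259°: circle(B,9.00) ∩ circle(D,8.00): a=4.9971, h=7.4852
θ=259°:   candidates: C₊=(-0.1999,5.0558) cross=58.538; C₋=(7.3166,-7.8909) cross=-58.538
θ=259°:   branch + wants cross > 0 → take C=(-0.1999,5.0558) (cross=58.538)
θ=259°: ex = (C−B)/|BC| = (0.0626,0.9980); ey = (-0.9980,0.0626)
θ=259°: P = B + -3.03·ex + -3.19·ey = (2.2308,-7.1502)
θ=310°: B = A + 4.00·(cos310°, sin310°) = (2.5712, -3.0642)
θ=310°: |BD| = 4.5985
θ=310°: circle(B,9.00) ∩ circle(D,8.00): a=4.1477, h=7.9873
θ=310°:   candidates: C₊=(0.3416,5.6553) cross=36.730; C₋=(10.9861,-6.2561) cross=-36.730
θ=310°:   branch + wants cross > 0 → take C=(0.3416,5.6553) (cross=36.730)
θ=310°: ex = (C−B)/|BC| = (-0.2477,0.9688); ey = (-0.9688,-0.2477)
θ=310°: P = B + -3.03·ex + -3.19·ey = (6.4123,-5.2095)

θ=137°: -3.60 -1.62
θ=259°: 2.23 -7.15
θ=310°: 6.41 -5.21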